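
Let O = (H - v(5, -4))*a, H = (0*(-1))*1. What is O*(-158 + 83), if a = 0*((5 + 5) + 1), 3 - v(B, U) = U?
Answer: 0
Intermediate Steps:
H = 0 (H = 0*1 = 0)
v(B, U) = 3 - U
a = 0 (a = 0*(10 + 1) = 0*11 = 0)
O = 0 (O = (0 - (3 - 1*(-4)))*0 = (0 - (3 + 4))*0 = (0 - 1*7)*0 = (0 - 7)*0 = -7*0 = 0)
O*(-158 + 83) = 0*(-158 + 83) = 0*(-75) = 0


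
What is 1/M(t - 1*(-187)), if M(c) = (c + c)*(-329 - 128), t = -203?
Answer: 1/14624 ≈ 6.8381e-5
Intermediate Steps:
M(c) = -914*c (M(c) = (2*c)*(-457) = -914*c)
1/M(t - 1*(-187)) = 1/(-914*(-203 - 1*(-187))) = 1/(-914*(-203 + 187)) = 1/(-914*(-16)) = 1/14624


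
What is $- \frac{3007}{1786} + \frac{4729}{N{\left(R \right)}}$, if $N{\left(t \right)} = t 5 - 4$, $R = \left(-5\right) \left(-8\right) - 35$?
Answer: $\frac{8382847}{37506} \approx 223.51$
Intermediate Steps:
$R = 5$ ($R = 40 - 35 = 5$)
$N{\left(t \right)} = -4 + 5 t$ ($N{\left(t \right)} = 5 t - 4 = -4 + 5 t$)
$- \frac{3007}{1786} + \frac{4729}{N{\left(R \right)}} = - \frac{3007}{1786} + \frac{4729}{-4 + 5 \cdot 5} = \left(-3007\right) \frac{1}{1786} + \frac{4729}{-4 + 25} = - \frac{3007}{1786} + \frac{4729}{21} = \frac{8382847}{37506}$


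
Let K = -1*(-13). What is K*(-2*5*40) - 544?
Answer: -5744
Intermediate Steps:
K = 13
K*(-2*5*40) - 544 = 13*(-2*5*40) - 544 = 13*(-10*40) - 544 = 13*(-400) - 544 = -5200 - 544 = -5744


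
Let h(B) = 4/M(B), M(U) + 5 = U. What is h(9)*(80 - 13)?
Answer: 67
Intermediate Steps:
M(U) = -5 + U
h(B) = 4/(-5 + B)
h(9)*(80 - 13) = (4/(-5 + 9))*(80 - 13) = (4/4)*67 = (4*(¼))*67 = 1*67 = 67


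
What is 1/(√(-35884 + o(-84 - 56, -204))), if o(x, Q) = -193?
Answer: -I*√36077/36077 ≈ -0.0052648*I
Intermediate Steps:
1/(√(-35884 + o(-84 - 56, -204))) = 1/(√(-35884 - 193)) = 1/(√(-36077)) = 1/(I*√36077) = -I*√36077/36077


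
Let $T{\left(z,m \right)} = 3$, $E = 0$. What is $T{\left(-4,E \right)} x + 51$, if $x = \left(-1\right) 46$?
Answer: $-87$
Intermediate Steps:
$x = -46$
$T{\left(-4,E \right)} x + 51 = 3 \left(-46\right) + 51 = -138 + 51 = -87$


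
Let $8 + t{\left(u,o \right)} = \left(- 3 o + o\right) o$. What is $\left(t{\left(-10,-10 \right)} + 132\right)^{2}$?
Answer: $5776$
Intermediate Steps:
$t{\left(u,o \right)} = -8 - 2 o^{2}$ ($t{\left(u,o \right)} = -8 + \left(- 3 o + o\right) o = -8 + - 2 o o = -8 - 2 o^{2}$)
$\left(t{\left(-10,-10 \right)} + 132\right)^{2} = \left(\left(-8 - 2 \left(-10\right)^{2}\right) + 132\right)^{2} = \left(\left(-8 - 200\right) + 132\right)^{2} = \left(-208 + 132\right)^{2} = \left(-76\right)^{2} = 5776$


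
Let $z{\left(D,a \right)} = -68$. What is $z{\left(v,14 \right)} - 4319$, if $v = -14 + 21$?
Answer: $-4387$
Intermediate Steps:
$v = 7$
$z{\left(v,14 \right)} - 4319 = -68 - 4319 = -4387$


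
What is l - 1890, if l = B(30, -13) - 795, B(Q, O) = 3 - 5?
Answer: -2687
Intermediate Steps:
B(Q, O) = -2
l = -797 (l = -2 - 795 = -797)
l - 1890 = -797 - 1890 = -2687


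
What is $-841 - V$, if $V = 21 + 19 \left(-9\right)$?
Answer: $-691$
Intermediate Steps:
$V = -150$ ($V = 21 - 171 = -150$)
$-841 - V = -841 - -150 = -841 + 150 = -691$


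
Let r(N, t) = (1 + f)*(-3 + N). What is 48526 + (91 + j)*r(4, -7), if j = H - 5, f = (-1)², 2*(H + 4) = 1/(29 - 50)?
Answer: 1022489/21 ≈ 48690.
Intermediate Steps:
H = -169/42 (H = -4 + 1/(2*(29 - 50)) = -4 + (½)/(-21) = -4 + (½)*(-1/21) = -4 - 1/42 = -169/42 ≈ -4.0238)
f = 1
r(N, t) = -6 + 2*N (r(N, t) = (1 + 1)*(-3 + N) = 2*(-3 + N) = -6 + 2*N)
j = -379/42 (j = -169/42 - 5 = -379/42 ≈ -9.0238)
48526 + (91 + j)*r(4, -7) = 48526 + (91 - 379/42)*(-6 + 2*4) = 48526 + 3443*(-6 + 8)/42 = 48526 + (3443/42)*2 = 48526 + 3443/21 = 1022489/21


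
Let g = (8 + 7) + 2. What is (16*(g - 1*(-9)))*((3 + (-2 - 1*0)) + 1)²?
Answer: 1664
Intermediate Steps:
g = 17 (g = 15 + 2 = 17)
(16*(g - 1*(-9)))*((3 + (-2 - 1*0)) + 1)² = (16*(17 - 1*(-9)))*((3 + (-2 - 1*0)) + 1)² = (16*(17 + 9))*((3 + (-2 + 0)) + 1)² = (16*26)*((3 - 2) + 1)² = 416*(1 + 1)² = 416*2² = 416*4 = 1664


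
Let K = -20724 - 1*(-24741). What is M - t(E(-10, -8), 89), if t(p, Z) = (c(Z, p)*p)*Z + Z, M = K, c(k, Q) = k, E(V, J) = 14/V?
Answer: 75087/5 ≈ 15017.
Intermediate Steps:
K = 4017 (K = -20724 + 24741 = 4017)
M = 4017
t(p, Z) = Z + p*Z² (t(p, Z) = (Z*p)*Z + Z = p*Z² + Z = Z + p*Z²)
M - t(E(-10, -8), 89) = 4017 - 89*(1 + 89*(14/(-10))) = 4017 - 89*(1 + 89*(14*(-⅒))) = 4017 - 89*(1 + 89*(-7/5)) = 4017 - 89*(1 - 623/5) = 4017 - 89*(-618)/5 = 4017 - 1*(-55002/5) = 4017 + 55002/5 = 75087/5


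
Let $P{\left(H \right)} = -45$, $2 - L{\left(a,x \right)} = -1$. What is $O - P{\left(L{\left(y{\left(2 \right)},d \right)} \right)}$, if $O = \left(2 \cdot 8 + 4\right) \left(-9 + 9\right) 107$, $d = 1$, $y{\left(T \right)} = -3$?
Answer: $45$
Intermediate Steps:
$L{\left(a,x \right)} = 3$ ($L{\left(a,x \right)} = 2 - -1 = 2 + 1 = 3$)
$O = 0$ ($O = \left(16 + 4\right) 0 \cdot 107 = 20 \cdot 0 \cdot 107 = 0 \cdot 107 = 0$)
$O - P{\left(L{\left(y{\left(2 \right)},d \right)} \right)} = 0 - -45 = 0 + 45 = 45$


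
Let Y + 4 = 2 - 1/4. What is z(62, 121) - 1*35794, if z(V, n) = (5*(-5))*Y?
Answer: -142951/4 ≈ -35738.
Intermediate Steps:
Y = -9/4 (Y = -4 + (2 - 1/4) = -4 + (2 - 1*¼) = -4 + (2 - ¼) = -4 + 7/4 = -9/4 ≈ -2.2500)
z(V, n) = 225/4 (z(V, n) = (5*(-5))*(-9/4) = -25*(-9/4) = 225/4)
z(62, 121) - 1*35794 = 225/4 - 1*35794 = 225/4 - 35794 = -142951/4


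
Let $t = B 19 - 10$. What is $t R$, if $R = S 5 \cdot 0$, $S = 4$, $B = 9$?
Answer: $0$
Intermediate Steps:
$t = 161$ ($t = 9 \cdot 19 - 10 = 171 - 10 = 161$)
$R = 0$ ($R = 4 \cdot 5 \cdot 0 = 20 \cdot 0 = 0$)
$t R = 161 \cdot 0 = 0$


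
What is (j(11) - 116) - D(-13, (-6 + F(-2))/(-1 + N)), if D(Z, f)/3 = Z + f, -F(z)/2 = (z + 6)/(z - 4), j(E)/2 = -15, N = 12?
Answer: -1163/11 ≈ -105.73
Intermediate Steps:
j(E) = -30 (j(E) = 2*(-15) = -30)
F(z) = -2*(6 + z)/(-4 + z) (F(z) = -2*(z + 6)/(z - 4) = -2*(6 + z)/(-4 + z))
D(Z, f) = 3*Z + 3*f (D(Z, f) = 3*(Z + f) = 3*Z + 3*f)
(j(11) - 116) - D(-13, (-6 + F(-2))/(-1 + N)) = (-30 - 116) - (3*(-13) + 3*((-6 + 2*(-6 - 1*(-2))/(-4 - 2))/(-1 + 12))) = -146 - (-39 + 3*((-6 + 2*(-6 + 2)/(-6))/11)) = -146 - (-39 + 3*((-6 + 2*(-⅙)*(-4))*(1/11))) = -146 - (-39 + 3*((-6 + 4/3)*(1/11))) = -146 - (-39 + 3*(-14/3*1/11)) = -146 - (-39 + 3*(-14/33)) = -146 - (-39 - 14/11) = -146 - 1*(-443/11) = -146 + 443/11 = -1163/11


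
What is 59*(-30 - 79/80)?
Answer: -146261/80 ≈ -1828.3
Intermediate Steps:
59*(-30 - 79/80) = 59*(-2479/80) = -146261/80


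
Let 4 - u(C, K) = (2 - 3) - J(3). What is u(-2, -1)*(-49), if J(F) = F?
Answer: -392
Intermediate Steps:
u(C, K) = 8 (u(C, K) = 4 - ((2 - 3) - 1*3) = 4 - (-1 - 3) = 4 - 1*(-4) = 4 + 4 = 8)
u(-2, -1)*(-49) = 8*(-49) = -392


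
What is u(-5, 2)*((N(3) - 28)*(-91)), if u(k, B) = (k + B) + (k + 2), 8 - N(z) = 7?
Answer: -14742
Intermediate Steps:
N(z) = 1 (N(z) = 8 - 1*7 = 8 - 7 = 1)
u(k, B) = 2 + B + 2*k (u(k, B) = (B + k) + (2 + k) = 2 + B + 2*k)
u(-5, 2)*((N(3) - 28)*(-91)) = (2 + 2 + 2*(-5))*((1 - 28)*(-91)) = (2 + 2 - 10)*(-27*(-91)) = -6*2457 = -14742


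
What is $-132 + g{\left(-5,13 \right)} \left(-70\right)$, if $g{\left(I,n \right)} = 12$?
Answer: $-972$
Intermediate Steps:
$-132 + g{\left(-5,13 \right)} \left(-70\right) = -132 + 12 \left(-70\right) = -132 - 840 = -972$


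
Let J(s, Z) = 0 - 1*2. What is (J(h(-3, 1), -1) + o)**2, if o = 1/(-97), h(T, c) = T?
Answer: 38025/9409 ≈ 4.0413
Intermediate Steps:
o = -1/97 ≈ -0.010309
J(s, Z) = -2 (J(s, Z) = 0 - 2 = -2)
(J(h(-3, 1), -1) + o)**2 = (-2 - 1/97)**2 = (-195/97)**2 = 38025/9409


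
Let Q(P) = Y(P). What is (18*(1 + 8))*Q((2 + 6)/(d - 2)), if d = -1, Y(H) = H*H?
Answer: 1152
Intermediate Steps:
Y(H) = H²
Q(P) = P²
(18*(1 + 8))*Q((2 + 6)/(d - 2)) = (18*(1 + 8))*((2 + 6)/(-1 - 2))² = (18*9)*(8/(-3))² = 162*(8*(-⅓))² = 162*(-8/3)² = 162*(64/9) = 1152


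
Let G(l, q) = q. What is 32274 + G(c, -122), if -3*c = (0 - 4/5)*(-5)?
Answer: 32152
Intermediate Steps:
c = -4/3 (c = -(0 - 4/5)*(-5)/3 = -(-4)*(-5)/15 = -1/3*4 = -4/3 ≈ -1.3333)
32274 + G(c, -122) = 32274 - 122 = 32152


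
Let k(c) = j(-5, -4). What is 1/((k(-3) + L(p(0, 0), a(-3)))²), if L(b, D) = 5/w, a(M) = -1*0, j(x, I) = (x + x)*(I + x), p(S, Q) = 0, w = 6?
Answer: 36/297025 ≈ 0.00012120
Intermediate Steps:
j(x, I) = 2*x*(I + x) (j(x, I) = (2*x)*(I + x) = 2*x*(I + x))
a(M) = 0
k(c) = 90 (k(c) = 2*(-5)*(-4 - 5) = 2*(-5)*(-9) = 90)
L(b, D) = ⅚ (L(b, D) = 5/6 = 5*(⅙) = ⅚)
1/((k(-3) + L(p(0, 0), a(-3)))²) = 1/((90 + ⅚)²) = 1/((545/6)²) = 1/(297025/36) = 36/297025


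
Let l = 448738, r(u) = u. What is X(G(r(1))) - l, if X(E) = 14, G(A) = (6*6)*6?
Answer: -448724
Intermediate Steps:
G(A) = 216 (G(A) = 36*6 = 216)
X(G(r(1))) - l = 14 - 1*448738 = 14 - 448738 = -448724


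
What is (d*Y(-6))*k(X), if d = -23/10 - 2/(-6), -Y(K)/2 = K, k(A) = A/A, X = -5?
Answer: -118/5 ≈ -23.600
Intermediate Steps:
k(A) = 1
Y(K) = -2*K
d = -59/30 (d = -23*⅒ - 2*(-⅙) = -23/10 + ⅓ = -59/30 ≈ -1.9667)
(d*Y(-6))*k(X) = -(-59)*(-6)/15*1 = -59/30*12*1 = -118/5*1 = -118/5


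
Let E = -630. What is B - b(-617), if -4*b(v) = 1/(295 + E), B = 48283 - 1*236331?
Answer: -251984321/1340 ≈ -1.8805e+5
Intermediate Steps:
B = -188048 (B = 48283 - 236331 = -188048)
b(v) = 1/1340 (b(v) = -1/(4*(295 - 630)) = -¼/(-335) = -¼*(-1/335) = 1/1340)
B - b(-617) = -188048 - 1*1/1340 = -188048 - 1/1340 = -251984321/1340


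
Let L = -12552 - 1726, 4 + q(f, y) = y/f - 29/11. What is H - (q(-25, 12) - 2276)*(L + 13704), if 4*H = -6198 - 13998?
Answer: -361778393/275 ≈ -1.3156e+6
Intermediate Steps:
q(f, y) = -73/11 + y/f (q(f, y) = -4 + (y/f - 29/11) = -4 + (-29/11 + y/f) = -73/11 + y/f)
L = -14278
H = -5049 (H = (-6198 - 13998)/4 = (¼)*(-20196) = -5049)
H - (q(-25, 12) - 2276)*(L + 13704) = -5049 - ((-73/11 + 12/(-25)) - 2276)*(-14278 + 13704) = -5049 - ((-73/11 + 12*(-1/25)) - 2276)*(-574) = -5049 - ((-73/11 - 12/25) - 2276)*(-574) = -5049 - (-1957/275 - 2276)*(-574) = -5049 - (-627857)*(-574)/275 = -5049 - 1*360389918/275 = -5049 - 360389918/275 = -361778393/275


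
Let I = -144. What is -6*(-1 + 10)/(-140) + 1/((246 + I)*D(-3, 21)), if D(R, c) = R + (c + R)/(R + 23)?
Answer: 583/1530 ≈ 0.38105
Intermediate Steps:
D(R, c) = R + (R + c)/(23 + R)
-6*(-1 + 10)/(-140) + 1/((246 + I)*D(-3, 21)) = -6*(-1 + 10)/(-140) + 1/((246 - 144)*(((21 + (-3)² + 24*(-3))/(23 - 3)))) = -6*9*(-1/140) + 1/(102*(((21 + 9 - 72)/20))) = -54*(-1/140) + 1/(102*(((1/20)*(-42)))) = 27/70 + 1/(102*(-21/10)) = 27/70 + (1/102)*(-10/21) = 27/70 - 5/1071 = 583/1530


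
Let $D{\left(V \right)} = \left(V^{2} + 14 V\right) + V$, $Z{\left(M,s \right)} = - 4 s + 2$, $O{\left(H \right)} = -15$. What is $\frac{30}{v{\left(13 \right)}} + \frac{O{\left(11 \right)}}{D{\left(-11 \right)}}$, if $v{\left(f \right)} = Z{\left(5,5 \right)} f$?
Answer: $\frac{365}{1716} \approx 0.2127$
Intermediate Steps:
$Z{\left(M,s \right)} = 2 - 4 s$
$v{\left(f \right)} = - 18 f$ ($v{\left(f \right)} = \left(2 - 20\right) f = - 18 f$)
$D{\left(V \right)} = V^{2} + 15 V$
$\frac{30}{v{\left(13 \right)}} + \frac{O{\left(11 \right)}}{D{\left(-11 \right)}} = \frac{30}{\left(-18\right) 13} - \frac{15}{\left(-11\right) \left(15 - 11\right)} = \frac{30}{-234} - \frac{15}{\left(-11\right) 4} = 30 \left(- \frac{1}{234}\right) - \frac{15}{-44} = - \frac{5}{39} - - \frac{15}{44} = - \frac{5}{39} + \frac{15}{44} = \frac{365}{1716}$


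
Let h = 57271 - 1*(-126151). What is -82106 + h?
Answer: 101316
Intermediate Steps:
h = 183422 (h = 57271 + 126151 = 183422)
-82106 + h = -82106 + 183422 = 101316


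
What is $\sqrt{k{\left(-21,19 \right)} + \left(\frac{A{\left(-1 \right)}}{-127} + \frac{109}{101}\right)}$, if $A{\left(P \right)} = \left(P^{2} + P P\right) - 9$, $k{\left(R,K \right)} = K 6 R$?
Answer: $\frac{2 i \sqrt{98425701294}}{12827} \approx 48.917 i$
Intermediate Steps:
$k{\left(R,K \right)} = 6 K R$
$A{\left(P \right)} = -9 + 2 P^{2}$ ($A{\left(P \right)} = \left(P^{2} + P^{2}\right) - 9 = 2 P^{2} - 9 = -9 + 2 P^{2}$)
$\sqrt{k{\left(-21,19 \right)} + \left(\frac{A{\left(-1 \right)}}{-127} + \frac{109}{101}\right)} = \sqrt{6 \cdot 19 \left(-21\right) + \left(\frac{-9 + 2 \left(-1\right)^{2}}{-127} + \frac{109}{101}\right)} = \sqrt{-2394 + \left(\left(-9 + 2 \cdot 1\right) \left(- \frac{1}{127}\right) + 109 \cdot \frac{1}{101}\right)} = \sqrt{-2394 + \left(\left(-9 + 2\right) \left(- \frac{1}{127}\right) + \frac{109}{101}\right)} = \sqrt{-2394 + \left(\left(-7\right) \left(- \frac{1}{127}\right) + \frac{109}{101}\right)} = \sqrt{-2394 + \left(\frac{7}{127} + \frac{109}{101}\right)} = \sqrt{-2394 + \frac{14550}{12827}} = \sqrt{- \frac{30693288}{12827}} = \frac{2 i \sqrt{98425701294}}{12827}$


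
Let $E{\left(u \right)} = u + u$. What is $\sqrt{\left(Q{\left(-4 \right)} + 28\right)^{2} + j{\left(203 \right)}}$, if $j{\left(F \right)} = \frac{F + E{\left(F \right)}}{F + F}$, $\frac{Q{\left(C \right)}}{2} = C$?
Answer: $\frac{\sqrt{1606}}{2} \approx 20.037$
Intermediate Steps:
$E{\left(u \right)} = 2 u$
$Q{\left(C \right)} = 2 C$
$j{\left(F \right)} = \frac{3}{2}$ ($j{\left(F \right)} = \frac{F + 2 F}{F + F} = \frac{3 F}{2 F} = 3 F \frac{1}{2 F} = \frac{3}{2}$)
$\sqrt{\left(Q{\left(-4 \right)} + 28\right)^{2} + j{\left(203 \right)}} = \sqrt{\left(2 \left(-4\right) + 28\right)^{2} + \frac{3}{2}} = \sqrt{\left(-8 + 28\right)^{2} + \frac{3}{2}} = \sqrt{20^{2} + \frac{3}{2}} = \sqrt{400 + \frac{3}{2}} = \sqrt{\frac{803}{2}} = \frac{\sqrt{1606}}{2}$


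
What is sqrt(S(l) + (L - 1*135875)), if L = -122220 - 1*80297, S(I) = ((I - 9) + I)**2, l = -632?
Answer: sqrt(1282137) ≈ 1132.3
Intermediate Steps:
S(I) = (-9 + 2*I)**2 (S(I) = ((-9 + I) + I)**2 = (-9 + 2*I)**2)
L = -202517 (L = -122220 - 80297 = -202517)
sqrt(S(l) + (L - 1*135875)) = sqrt((-9 + 2*(-632))**2 + (-202517 - 1*135875)) = sqrt((-9 - 1264)**2 + (-202517 - 135875)) = sqrt((-1273)**2 - 338392) = sqrt(1620529 - 338392) = sqrt(1282137)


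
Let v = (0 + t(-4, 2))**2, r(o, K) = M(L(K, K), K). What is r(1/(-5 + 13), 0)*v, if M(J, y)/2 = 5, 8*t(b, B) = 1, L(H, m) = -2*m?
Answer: 5/32 ≈ 0.15625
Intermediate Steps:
t(b, B) = 1/8 (t(b, B) = (1/8)*1 = 1/8)
M(J, y) = 10 (M(J, y) = 2*5 = 10)
r(o, K) = 10
v = 1/64 (v = (0 + 1/8)**2 = (1/8)**2 = 1/64 ≈ 0.015625)
r(1/(-5 + 13), 0)*v = 10*(1/64) = 5/32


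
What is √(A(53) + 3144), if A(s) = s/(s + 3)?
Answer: √2465638/28 ≈ 56.080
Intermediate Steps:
A(s) = s/(3 + s)
√(A(53) + 3144) = √(53/(3 + 53) + 3144) = √(53/56 + 3144) = √(176117/56) = √2465638/28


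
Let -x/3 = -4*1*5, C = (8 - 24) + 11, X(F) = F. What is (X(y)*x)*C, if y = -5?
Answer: 1500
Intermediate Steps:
C = -5 (C = -16 + 11 = -5)
x = 60 (x = -3*(-4*1)*5 = -(-12)*5 = -3*(-20) = 60)
(X(y)*x)*C = -5*60*(-5) = -300*(-5) = 1500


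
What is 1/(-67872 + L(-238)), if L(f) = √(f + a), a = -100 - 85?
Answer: -22624/1535536269 - I*√47/1535536269 ≈ -1.4734e-5 - 4.4647e-9*I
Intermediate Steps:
a = -185
L(f) = √(-185 + f) (L(f) = √(f - 185) = √(-185 + f))
1/(-67872 + L(-238)) = 1/(-67872 + √(-185 - 238)) = 1/(-67872 + √(-423)) = 1/(-67872 + 3*I*√47)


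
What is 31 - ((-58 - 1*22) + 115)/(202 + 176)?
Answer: 1669/54 ≈ 30.907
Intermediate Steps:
31 - ((-58 - 1*22) + 115)/(202 + 176) = 31 - ((-58 - 22) + 115)/378 = 31 - (-80 + 115)/378 = 31 - 35/378 = 31 - 1*5/54 = 31 - 5/54 = 1669/54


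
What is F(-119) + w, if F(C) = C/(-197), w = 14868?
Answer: 2929115/197 ≈ 14869.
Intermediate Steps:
F(C) = -C/197 (F(C) = C*(-1/197) = -C/197)
F(-119) + w = -1/197*(-119) + 14868 = 119/197 + 14868 = 2929115/197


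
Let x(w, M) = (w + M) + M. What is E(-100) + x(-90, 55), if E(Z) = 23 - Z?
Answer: 143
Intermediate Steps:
x(w, M) = w + 2*M (x(w, M) = (M + w) + M = w + 2*M)
E(-100) + x(-90, 55) = (23 - 1*(-100)) + (-90 + 2*55) = (23 + 100) + (-90 + 110) = 123 + 20 = 143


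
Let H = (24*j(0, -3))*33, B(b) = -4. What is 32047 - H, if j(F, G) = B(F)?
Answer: 35215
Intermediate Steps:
j(F, G) = -4
H = -3168 (H = (24*(-4))*33 = -96*33 = -3168)
32047 - H = 32047 - 1*(-3168) = 32047 + 3168 = 35215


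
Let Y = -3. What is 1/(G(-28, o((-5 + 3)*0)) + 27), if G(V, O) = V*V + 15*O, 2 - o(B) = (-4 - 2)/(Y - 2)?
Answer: 1/823 ≈ 0.0012151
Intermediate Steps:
o(B) = ⅘ (o(B) = 2 - (-4 - 2)/(-3 - 2) = 2 - (-6)/(-5) = 2 - (-6)*(-1)/5 = 2 - 1*6/5 = 2 - 6/5 = ⅘)
G(V, O) = V² + 15*O
1/(G(-28, o((-5 + 3)*0)) + 27) = 1/(((-28)² + 15*(⅘)) + 27) = 1/((784 + 12) + 27) = 1/(796 + 27) = 1/823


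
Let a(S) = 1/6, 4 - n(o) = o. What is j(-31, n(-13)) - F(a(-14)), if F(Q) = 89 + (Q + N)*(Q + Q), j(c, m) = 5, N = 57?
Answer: -1855/18 ≈ -103.06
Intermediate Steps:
n(o) = 4 - o
a(S) = ⅙
F(Q) = 89 + 2*Q*(57 + Q) (F(Q) = 89 + (Q + 57)*(Q + Q) = 89 + (57 + Q)*(2*Q) = 89 + 2*Q*(57 + Q))
j(-31, n(-13)) - F(a(-14)) = 5 - (89 + 2*(⅙)² + 114*(⅙)) = 5 - (89 + 2*(1/36) + 19) = 5 - (89 + 1/18 + 19) = 5 - 1*1945/18 = 5 - 1945/18 = -1855/18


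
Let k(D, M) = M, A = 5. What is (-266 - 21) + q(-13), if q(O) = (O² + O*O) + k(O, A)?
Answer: 56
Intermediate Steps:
q(O) = 5 + 2*O² (q(O) = (O² + O*O) + 5 = (O² + O²) + 5 = 2*O² + 5 = 5 + 2*O²)
(-266 - 21) + q(-13) = (-266 - 21) + (5 + 2*(-13)²) = -287 + (5 + 2*169) = -287 + (5 + 338) = -287 + 343 = 56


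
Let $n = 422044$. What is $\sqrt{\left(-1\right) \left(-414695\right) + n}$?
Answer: $3 \sqrt{92971} \approx 914.73$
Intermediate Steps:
$\sqrt{\left(-1\right) \left(-414695\right) + n} = \sqrt{\left(-1\right) \left(-414695\right) + 422044} = \sqrt{414695 + 422044} = \sqrt{836739} = 3 \sqrt{92971}$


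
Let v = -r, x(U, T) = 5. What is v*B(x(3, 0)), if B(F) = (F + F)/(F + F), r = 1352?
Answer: -1352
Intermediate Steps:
v = -1352 (v = -1*1352 = -1352)
B(F) = 1 (B(F) = (2*F)/((2*F)) = (2*F)*(1/(2*F)) = 1)
v*B(x(3, 0)) = -1352*1 = -1352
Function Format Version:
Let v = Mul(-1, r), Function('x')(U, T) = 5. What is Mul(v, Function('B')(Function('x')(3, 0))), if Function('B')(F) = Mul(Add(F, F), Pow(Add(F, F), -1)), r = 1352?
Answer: -1352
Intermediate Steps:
v = -1352 (v = Mul(-1, 1352) = -1352)
Function('B')(F) = 1 (Function('B')(F) = Mul(Mul(2, F), Pow(Mul(2, F), -1)) = Mul(Mul(2, F), Mul(Rational(1, 2), Pow(F, -1))) = 1)
Mul(v, Function('B')(Function('x')(3, 0))) = Mul(-1352, 1) = -1352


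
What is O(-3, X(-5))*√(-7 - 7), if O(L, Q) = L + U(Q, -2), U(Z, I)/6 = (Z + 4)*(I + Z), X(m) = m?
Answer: 39*I*√14 ≈ 145.92*I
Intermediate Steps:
U(Z, I) = 6*(4 + Z)*(I + Z) (U(Z, I) = 6*((Z + 4)*(I + Z)) = 6*((4 + Z)*(I + Z)) = 6*(4 + Z)*(I + Z))
O(L, Q) = -48 + L + 6*Q² + 12*Q (O(L, Q) = L + (6*Q² + 24*(-2) + 24*Q + 6*(-2)*Q) = L + (6*Q² - 48 + 24*Q - 12*Q) = L + (-48 + 6*Q² + 12*Q) = -48 + L + 6*Q² + 12*Q)
O(-3, X(-5))*√(-7 - 7) = (-48 - 3 + 6*(-5)² + 12*(-5))*√(-7 - 7) = (-48 - 3 + 6*25 - 60)*√(-14) = (-48 - 3 + 150 - 60)*(I*√14) = 39*(I*√14) = 39*I*√14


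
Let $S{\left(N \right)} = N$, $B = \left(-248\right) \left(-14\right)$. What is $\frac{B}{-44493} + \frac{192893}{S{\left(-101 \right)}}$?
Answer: $- \frac{8582738921}{4493793} \approx -1909.9$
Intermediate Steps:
$B = 3472$
$\frac{B}{-44493} + \frac{192893}{S{\left(-101 \right)}} = \frac{3472}{-44493} + \frac{192893}{-101} = 3472 \left(- \frac{1}{44493}\right) + 192893 \left(- \frac{1}{101}\right) = - \frac{3472}{44493} - \frac{192893}{101} = - \frac{8582738921}{4493793}$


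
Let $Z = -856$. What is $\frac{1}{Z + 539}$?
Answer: $- \frac{1}{317} \approx -0.0031546$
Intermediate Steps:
$\frac{1}{Z + 539} = \frac{1}{-856 + 539} = \frac{1}{-317} = - \frac{1}{317}$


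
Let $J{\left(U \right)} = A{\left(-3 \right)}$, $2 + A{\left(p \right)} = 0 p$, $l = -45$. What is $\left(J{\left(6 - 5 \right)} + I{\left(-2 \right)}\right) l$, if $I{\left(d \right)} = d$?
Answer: $180$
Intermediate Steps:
$A{\left(p \right)} = -2$ ($A{\left(p \right)} = -2 + 0 p = -2 + 0 = -2$)
$J{\left(U \right)} = -2$
$\left(J{\left(6 - 5 \right)} + I{\left(-2 \right)}\right) l = \left(-2 - 2\right) \left(-45\right) = \left(-4\right) \left(-45\right) = 180$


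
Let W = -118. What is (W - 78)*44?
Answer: -8624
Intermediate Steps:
(W - 78)*44 = (-118 - 78)*44 = -196*44 = -8624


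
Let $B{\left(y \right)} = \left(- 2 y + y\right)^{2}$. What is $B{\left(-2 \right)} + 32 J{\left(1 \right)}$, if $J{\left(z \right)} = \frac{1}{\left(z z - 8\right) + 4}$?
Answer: $- \frac{20}{3} \approx -6.6667$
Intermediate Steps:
$B{\left(y \right)} = y^{2}$ ($B{\left(y \right)} = \left(- y\right)^{2} = y^{2}$)
$J{\left(z \right)} = \frac{1}{-4 + z^{2}}$ ($J{\left(z \right)} = \frac{1}{\left(z^{2} - 8\right) + 4} = \frac{1}{\left(-8 + z^{2}\right) + 4} = \frac{1}{-4 + z^{2}}$)
$B{\left(-2 \right)} + 32 J{\left(1 \right)} = \left(-2\right)^{2} + \frac{32}{-4 + 1^{2}} = 4 + \frac{32}{-4 + 1} = 4 + \frac{32}{-3} = 4 + 32 \left(- \frac{1}{3}\right) = 4 - \frac{32}{3} = - \frac{20}{3}$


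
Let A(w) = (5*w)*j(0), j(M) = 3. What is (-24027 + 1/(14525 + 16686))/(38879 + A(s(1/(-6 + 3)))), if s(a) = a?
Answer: -34086668/55149837 ≈ -0.61807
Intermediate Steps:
A(w) = 15*w (A(w) = (5*w)*3 = 15*w)
(-24027 + 1/(14525 + 16686))/(38879 + A(s(1/(-6 + 3)))) = (-24027 + 1/(14525 + 16686))/(38879 + 15/(-6 + 3)) = (-24027 + 1/31211)/(38879 + 15/(-3)) = (-24027 + 1/31211)/(38879 + 15*(-1/3)) = -749906696/(31211*(38879 - 5)) = -749906696/31211/38874 = -749906696/31211*1/38874 = -34086668/55149837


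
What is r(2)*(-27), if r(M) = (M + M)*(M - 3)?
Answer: 108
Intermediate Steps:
r(M) = 2*M*(-3 + M) (r(M) = (2*M)*(-3 + M) = 2*M*(-3 + M))
r(2)*(-27) = (2*2*(-3 + 2))*(-27) = (2*2*(-1))*(-27) = -4*(-27) = 108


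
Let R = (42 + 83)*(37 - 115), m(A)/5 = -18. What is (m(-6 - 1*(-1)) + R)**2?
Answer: 96825600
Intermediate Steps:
m(A) = -90 (m(A) = 5*(-18) = -90)
R = -9750 (R = 125*(-78) = -9750)
(m(-6 - 1*(-1)) + R)**2 = (-90 - 9750)**2 = (-9840)**2 = 96825600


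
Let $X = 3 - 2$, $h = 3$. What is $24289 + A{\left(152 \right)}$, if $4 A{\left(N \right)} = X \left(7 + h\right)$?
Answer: $\frac{48583}{2} \approx 24292.0$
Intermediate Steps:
$X = 1$ ($X = 3 - 2 = 1$)
$A{\left(N \right)} = \frac{5}{2}$ ($A{\left(N \right)} = \frac{1 \left(7 + 3\right)}{4} = \frac{1 \cdot 10}{4} = \frac{1}{4} \cdot 10 = \frac{5}{2}$)
$24289 + A{\left(152 \right)} = 24289 + \frac{5}{2} = \frac{48583}{2}$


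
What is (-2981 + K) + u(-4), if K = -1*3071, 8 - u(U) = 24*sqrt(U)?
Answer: -6044 - 48*I ≈ -6044.0 - 48.0*I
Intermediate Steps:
u(U) = 8 - 24*sqrt(U)
K = -3071
(-2981 + K) + u(-4) = (-2981 - 3071) + (8 - 48*I) = -6052 + (8 - 48*I) = -6044 - 48*I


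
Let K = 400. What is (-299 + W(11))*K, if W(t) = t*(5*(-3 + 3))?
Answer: -119600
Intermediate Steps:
W(t) = 0 (W(t) = t*(5*0) = t*0 = 0)
(-299 + W(11))*K = (-299 + 0)*400 = -299*400 = -119600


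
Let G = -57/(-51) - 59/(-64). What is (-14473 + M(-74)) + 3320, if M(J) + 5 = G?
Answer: -12137685/1088 ≈ -11156.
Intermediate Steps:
G = 2219/1088 (G = -57*(-1/51) - 59*(-1/64) = 19/17 + 59/64 = 2219/1088 ≈ 2.0395)
M(J) = -3221/1088 (M(J) = -5 + 2219/1088 = -3221/1088)
(-14473 + M(-74)) + 3320 = (-14473 - 3221/1088) + 3320 = -15749845/1088 + 3320 = -12137685/1088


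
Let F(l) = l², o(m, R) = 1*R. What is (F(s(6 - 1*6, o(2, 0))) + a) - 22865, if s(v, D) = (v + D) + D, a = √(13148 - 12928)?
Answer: -22865 + 2*√55 ≈ -22850.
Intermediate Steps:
a = 2*√55 (a = √220 = 2*√55 ≈ 14.832)
o(m, R) = R
s(v, D) = v + 2*D (s(v, D) = (D + v) + D = v + 2*D)
(F(s(6 - 1*6, o(2, 0))) + a) - 22865 = (((6 - 1*6) + 2*0)² + 2*√55) - 22865 = (((6 - 6) + 0)² + 2*√55) - 22865 = ((0 + 0)² + 2*√55) - 22865 = (0² + 2*√55) - 22865 = (0 + 2*√55) - 22865 = 2*√55 - 22865 = -22865 + 2*√55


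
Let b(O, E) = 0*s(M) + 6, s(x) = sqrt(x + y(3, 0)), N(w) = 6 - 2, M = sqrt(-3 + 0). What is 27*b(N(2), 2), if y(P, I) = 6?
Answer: 162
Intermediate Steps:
M = I*sqrt(3) (M = sqrt(-3) = I*sqrt(3) ≈ 1.732*I)
N(w) = 4
s(x) = sqrt(6 + x) (s(x) = sqrt(x + 6) = sqrt(6 + x))
b(O, E) = 6 (b(O, E) = 0*sqrt(6 + I*sqrt(3)) + 6 = 0 + 6 = 6)
27*b(N(2), 2) = 27*6 = 162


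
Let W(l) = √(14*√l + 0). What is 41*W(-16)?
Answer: 82*(-1)^(¼)*√14 ≈ 216.95 + 216.95*I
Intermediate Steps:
W(l) = √14*l^(¼) (W(l) = √(14*√l) = √14*l^(¼))
41*W(-16) = 41*(√14*(-16)^(¼)) = 41*(√14*(2*(-1)^(¼))) = 41*(2*(-1)^(¼)*√14) = 82*(-1)^(¼)*√14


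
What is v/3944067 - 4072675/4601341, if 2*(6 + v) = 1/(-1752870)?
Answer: -56312458592540636881/63622159682357181780 ≈ -0.88511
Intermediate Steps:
v = -21034441/3505740 (v = -6 + (½)/(-1752870) = -6 + (½)*(-1/1752870) = -6 - 1/3505740 = -21034441/3505740 ≈ -6.0000)
v/3944067 - 4072675/4601341 = -21034441/3505740/3944067 - 4072675/4601341 = -21034441/3505740*1/3944067 - 4072675*1/4601341 = -21034441/13826873444580 - 4072675/4601341 = -56312458592540636881/63622159682357181780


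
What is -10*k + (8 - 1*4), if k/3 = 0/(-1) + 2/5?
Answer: -8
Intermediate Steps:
k = 6/5 (k = 3*(0/(-1) + 2/5) = 3*(0*(-1) + 2*(1/5)) = 3*(0 + 2/5) = 3*(2/5) = 6/5 ≈ 1.2000)
-10*k + (8 - 1*4) = -10*6/5 + (8 - 1*4) = -12 + (8 - 4) = -12 + 4 = -8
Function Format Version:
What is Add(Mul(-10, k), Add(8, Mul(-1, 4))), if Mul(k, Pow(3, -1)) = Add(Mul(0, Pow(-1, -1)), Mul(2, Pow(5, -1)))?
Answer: -8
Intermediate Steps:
k = Rational(6, 5) (k = Mul(3, Add(Mul(0, Pow(-1, -1)), Mul(2, Pow(5, -1)))) = Mul(3, Add(Mul(0, -1), Mul(2, Rational(1, 5)))) = Mul(3, Add(0, Rational(2, 5))) = Mul(3, Rational(2, 5)) = Rational(6, 5) ≈ 1.2000)
Add(Mul(-10, k), Add(8, Mul(-1, 4))) = Add(Mul(-10, Rational(6, 5)), Add(8, Mul(-1, 4))) = Add(-12, Add(8, -4)) = Add(-12, 4) = -8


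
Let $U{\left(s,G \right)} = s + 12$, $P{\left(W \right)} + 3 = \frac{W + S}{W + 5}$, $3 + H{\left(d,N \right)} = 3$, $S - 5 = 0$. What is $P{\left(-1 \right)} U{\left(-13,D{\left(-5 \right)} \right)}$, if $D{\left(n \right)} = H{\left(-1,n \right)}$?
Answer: $2$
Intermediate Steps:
$S = 5$ ($S = 5 + 0 = 5$)
$H{\left(d,N \right)} = 0$ ($H{\left(d,N \right)} = -3 + 3 = 0$)
$D{\left(n \right)} = 0$
$P{\left(W \right)} = -2$ ($P{\left(W \right)} = -3 + \frac{W + 5}{W + 5} = -3 + \frac{5 + W}{5 + W} = -3 + 1 = -2$)
$U{\left(s,G \right)} = 12 + s$
$P{\left(-1 \right)} U{\left(-13,D{\left(-5 \right)} \right)} = - 2 \left(12 - 13\right) = \left(-2\right) \left(-1\right) = 2$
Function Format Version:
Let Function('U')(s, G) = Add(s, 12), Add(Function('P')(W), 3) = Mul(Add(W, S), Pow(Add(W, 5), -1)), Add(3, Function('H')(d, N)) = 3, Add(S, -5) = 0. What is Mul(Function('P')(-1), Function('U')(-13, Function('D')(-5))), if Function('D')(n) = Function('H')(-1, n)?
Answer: 2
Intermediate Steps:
S = 5 (S = Add(5, 0) = 5)
Function('H')(d, N) = 0 (Function('H')(d, N) = Add(-3, 3) = 0)
Function('D')(n) = 0
Function('P')(W) = -2 (Function('P')(W) = Add(-3, Mul(Add(W, 5), Pow(Add(W, 5), -1))) = Add(-3, Mul(Add(5, W), Pow(Add(5, W), -1))) = Add(-3, 1) = -2)
Function('U')(s, G) = Add(12, s)
Mul(Function('P')(-1), Function('U')(-13, Function('D')(-5))) = Mul(-2, Add(12, -13)) = Mul(-2, -1) = 2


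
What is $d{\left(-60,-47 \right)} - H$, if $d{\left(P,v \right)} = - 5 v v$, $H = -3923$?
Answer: $-7122$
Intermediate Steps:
$d{\left(P,v \right)} = - 5 v^{2}$
$d{\left(-60,-47 \right)} - H = - 5 \left(-47\right)^{2} - -3923 = \left(-5\right) 2209 + 3923 = -11045 + 3923 = -7122$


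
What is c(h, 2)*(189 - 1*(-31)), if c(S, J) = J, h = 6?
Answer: 440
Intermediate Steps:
c(h, 2)*(189 - 1*(-31)) = 2*(189 - 1*(-31)) = 2*(189 + 31) = 2*220 = 440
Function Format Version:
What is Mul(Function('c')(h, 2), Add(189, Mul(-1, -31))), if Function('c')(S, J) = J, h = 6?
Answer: 440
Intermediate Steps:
Mul(Function('c')(h, 2), Add(189, Mul(-1, -31))) = Mul(2, Add(189, Mul(-1, -31))) = Mul(2, Add(189, 31)) = Mul(2, 220) = 440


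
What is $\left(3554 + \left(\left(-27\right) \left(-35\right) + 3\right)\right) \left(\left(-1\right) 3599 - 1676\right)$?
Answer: $-23748050$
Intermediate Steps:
$\left(3554 + \left(\left(-27\right) \left(-35\right) + 3\right)\right) \left(\left(-1\right) 3599 - 1676\right) = \left(3554 + \left(945 + 3\right)\right) \left(-3599 - 1676\right) = \left(3554 + 948\right) \left(-5275\right) = 4502 \left(-5275\right) = -23748050$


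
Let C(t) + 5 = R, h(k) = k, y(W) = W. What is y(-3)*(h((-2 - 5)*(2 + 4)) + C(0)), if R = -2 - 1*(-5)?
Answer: 132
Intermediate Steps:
R = 3 (R = -2 + 5 = 3)
C(t) = -2 (C(t) = -5 + 3 = -2)
y(-3)*(h((-2 - 5)*(2 + 4)) + C(0)) = -3*((-2 - 5)*(2 + 4) - 2) = -3*(-7*6 - 2) = -3*(-42 - 2) = -3*(-44) = 132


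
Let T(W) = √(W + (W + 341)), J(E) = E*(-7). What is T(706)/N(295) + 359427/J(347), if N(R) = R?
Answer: -359427/2429 + √1753/295 ≈ -147.83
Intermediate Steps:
J(E) = -7*E
T(W) = √(341 + 2*W) (T(W) = √(W + (341 + W)) = √(341 + 2*W))
T(706)/N(295) + 359427/J(347) = √(341 + 2*706)/295 + 359427/((-7*347)) = √(341 + 1412)*(1/295) + 359427/(-2429) = √1753*(1/295) + 359427*(-1/2429) = √1753/295 - 359427/2429 = -359427/2429 + √1753/295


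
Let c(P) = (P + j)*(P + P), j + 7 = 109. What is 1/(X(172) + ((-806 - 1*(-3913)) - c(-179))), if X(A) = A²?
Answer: 1/5125 ≈ 0.00019512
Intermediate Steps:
j = 102 (j = -7 + 109 = 102)
c(P) = 2*P*(102 + P) (c(P) = (P + 102)*(P + P) = (102 + P)*(2*P) = 2*P*(102 + P))
1/(X(172) + ((-806 - 1*(-3913)) - c(-179))) = 1/(172² + ((-806 - 1*(-3913)) - 2*(-179)*(102 - 179))) = 1/(29584 + ((-806 + 3913) - 2*(-179)*(-77))) = 1/(29584 + (3107 - 1*27566)) = 1/(29584 + (3107 - 27566)) = 1/(29584 - 24459) = 1/5125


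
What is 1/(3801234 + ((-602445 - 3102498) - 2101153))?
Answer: -1/2004862 ≈ -4.9879e-7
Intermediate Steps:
1/(3801234 + ((-602445 - 3102498) - 2101153)) = 1/(3801234 + (-3704943 - 2101153)) = 1/(3801234 - 5806096) = 1/(-2004862) = -1/2004862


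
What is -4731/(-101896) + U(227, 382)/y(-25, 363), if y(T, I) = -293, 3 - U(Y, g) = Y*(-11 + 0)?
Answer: -253353817/29855528 ≈ -8.4860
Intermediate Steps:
U(Y, g) = 3 + 11*Y (U(Y, g) = 3 - Y*(-11 + 0) = 3 - Y*(-11) = 3 - (-11)*Y = 3 + 11*Y)
-4731/(-101896) + U(227, 382)/y(-25, 363) = -4731/(-101896) + (3 + 11*227)/(-293) = -4731*(-1/101896) + (3 + 2497)*(-1/293) = 4731/101896 + 2500*(-1/293) = 4731/101896 - 2500/293 = -253353817/29855528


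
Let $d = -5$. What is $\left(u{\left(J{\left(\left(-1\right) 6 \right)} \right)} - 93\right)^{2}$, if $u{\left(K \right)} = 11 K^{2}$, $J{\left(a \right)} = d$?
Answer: $33124$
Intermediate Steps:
$J{\left(a \right)} = -5$
$\left(u{\left(J{\left(\left(-1\right) 6 \right)} \right)} - 93\right)^{2} = \left(11 \left(-5\right)^{2} - 93\right)^{2} = \left(11 \cdot 25 - 93\right)^{2} = \left(275 - 93\right)^{2} = 182^{2} = 33124$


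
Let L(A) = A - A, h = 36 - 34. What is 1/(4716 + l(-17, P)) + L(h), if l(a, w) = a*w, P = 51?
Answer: 1/3849 ≈ 0.00025981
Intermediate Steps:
h = 2
L(A) = 0
1/(4716 + l(-17, P)) + L(h) = 1/(4716 - 17*51) + 0 = 1/(4716 - 867) + 0 = 1/3849 + 0 = 1/3849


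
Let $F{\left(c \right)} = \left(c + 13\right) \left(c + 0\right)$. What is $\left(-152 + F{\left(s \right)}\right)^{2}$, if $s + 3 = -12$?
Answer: $14884$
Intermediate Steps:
$s = -15$ ($s = -3 - 12 = -15$)
$F{\left(c \right)} = c \left(13 + c\right)$ ($F{\left(c \right)} = \left(13 + c\right) c = c \left(13 + c\right)$)
$\left(-152 + F{\left(s \right)}\right)^{2} = \left(-152 - 15 \left(13 - 15\right)\right)^{2} = \left(-152 - -30\right)^{2} = \left(-152 + 30\right)^{2} = \left(-122\right)^{2} = 14884$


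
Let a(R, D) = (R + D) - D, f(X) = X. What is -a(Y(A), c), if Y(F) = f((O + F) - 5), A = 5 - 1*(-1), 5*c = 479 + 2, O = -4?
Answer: 3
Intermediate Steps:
c = 481/5 (c = (479 + 2)/5 = (1/5)*481 = 481/5 ≈ 96.200)
A = 6 (A = 5 + 1 = 6)
Y(F) = -9 + F (Y(F) = (-4 + F) - 5 = -9 + F)
a(R, D) = R (a(R, D) = (D + R) - D = R)
-a(Y(A), c) = -(-9 + 6) = -1*(-3) = 3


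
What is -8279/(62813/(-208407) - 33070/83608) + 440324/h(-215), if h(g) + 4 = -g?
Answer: 17892731668324760/1281159167767 ≈ 13966.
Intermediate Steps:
h(g) = -4 - g
-8279/(62813/(-208407) - 33070/83608) + 440324/h(-215) = -8279/(62813/(-208407) - 33070/83608) + 440324/(-4 - 1*(-215)) = -8279/(62813*(-1/208407) - 33070*1/83608) + 440324/(-4 + 215) = -8279/(-62813/208407 - 16535/41804) + 440324/211 = -8279/(-6071844397/8712246228) + 440324*(1/211) = -8279*(-8712246228/6071844397) + 440324/211 = 72128686521612/6071844397 + 440324/211 = 17892731668324760/1281159167767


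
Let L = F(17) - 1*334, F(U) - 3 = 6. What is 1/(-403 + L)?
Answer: -1/728 ≈ -0.0013736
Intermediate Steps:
F(U) = 9 (F(U) = 3 + 6 = 9)
L = -325 (L = 9 - 1*334 = 9 - 334 = -325)
1/(-403 + L) = 1/(-403 - 325) = 1/(-728) = -1/728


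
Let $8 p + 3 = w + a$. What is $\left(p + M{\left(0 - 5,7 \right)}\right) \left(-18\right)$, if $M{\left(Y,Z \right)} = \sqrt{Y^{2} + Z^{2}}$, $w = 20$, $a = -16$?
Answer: $- \frac{9}{4} - 18 \sqrt{74} \approx -157.09$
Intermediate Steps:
$p = \frac{1}{8}$ ($p = - \frac{3}{8} + \frac{20 - 16}{8} = - \frac{3}{8} + \frac{1}{8} \cdot 4 = - \frac{3}{8} + \frac{1}{2} = \frac{1}{8} \approx 0.125$)
$\left(p + M{\left(0 - 5,7 \right)}\right) \left(-18\right) = \left(\frac{1}{8} + \sqrt{\left(0 - 5\right)^{2} + 7^{2}}\right) \left(-18\right) = \left(\frac{1}{8} + \sqrt{\left(0 - 5\right)^{2} + 49}\right) \left(-18\right) = \left(\frac{1}{8} + \sqrt{\left(-5\right)^{2} + 49}\right) \left(-18\right) = \left(\frac{1}{8} + \sqrt{25 + 49}\right) \left(-18\right) = \left(\frac{1}{8} + \sqrt{74}\right) \left(-18\right) = - \frac{9}{4} - 18 \sqrt{74}$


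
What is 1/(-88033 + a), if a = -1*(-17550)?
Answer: -1/70483 ≈ -1.4188e-5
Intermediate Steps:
a = 17550
1/(-88033 + a) = 1/(-88033 + 17550) = 1/(-70483) = -1/70483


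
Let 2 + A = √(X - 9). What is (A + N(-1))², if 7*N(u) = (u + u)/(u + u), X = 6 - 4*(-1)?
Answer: 36/49 ≈ 0.73469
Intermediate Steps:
X = 10 (X = 6 + 4 = 10)
N(u) = ⅐ (N(u) = ((u + u)/(u + u))/7 = ((2*u)/((2*u)))/7 = ((2*u)*(1/(2*u)))/7 = (⅐)*1 = ⅐)
A = -1 (A = -2 + √(10 - 9) = -2 + √1 = -2 + 1 = -1)
(A + N(-1))² = (-1 + ⅐)² = (-6/7)² = 36/49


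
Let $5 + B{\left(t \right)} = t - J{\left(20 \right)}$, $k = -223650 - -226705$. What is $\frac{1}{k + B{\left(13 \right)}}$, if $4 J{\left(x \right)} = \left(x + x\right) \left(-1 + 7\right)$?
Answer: $\frac{1}{3003} \approx 0.000333$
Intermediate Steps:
$k = 3055$ ($k = -223650 + 226705 = 3055$)
$J{\left(x \right)} = 3 x$ ($J{\left(x \right)} = \frac{\left(x + x\right) \left(-1 + 7\right)}{4} = \frac{2 x 6}{4} = \frac{12 x}{4} = 3 x$)
$B{\left(t \right)} = -65 + t$ ($B{\left(t \right)} = -5 + \left(t - 3 \cdot 20\right) = -5 + \left(t - 60\right) = -5 + \left(-60 + t\right) = -65 + t$)
$\frac{1}{k + B{\left(13 \right)}} = \frac{1}{3055 + \left(-65 + 13\right)} = \frac{1}{3055 - 52} = \frac{1}{3003}$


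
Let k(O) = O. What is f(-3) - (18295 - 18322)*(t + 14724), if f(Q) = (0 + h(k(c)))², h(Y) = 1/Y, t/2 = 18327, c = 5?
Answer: 34680151/25 ≈ 1.3872e+6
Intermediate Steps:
t = 36654 (t = 2*18327 = 36654)
f(Q) = 1/25 (f(Q) = (0 + 1/5)² = (0 + ⅕)² = (⅕)² = 1/25)
f(-3) - (18295 - 18322)*(t + 14724) = 1/25 - (18295 - 18322)*(36654 + 14724) = 1/25 - (-27)*51378 = 1/25 - 1*(-1387206) = 1/25 + 1387206 = 34680151/25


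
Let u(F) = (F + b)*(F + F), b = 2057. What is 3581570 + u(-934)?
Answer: 1483806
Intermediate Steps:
u(F) = 2*F*(2057 + F) (u(F) = (F + 2057)*(F + F) = (2057 + F)*(2*F) = 2*F*(2057 + F))
3581570 + u(-934) = 3581570 + 2*(-934)*(2057 - 934) = 3581570 + 2*(-934)*1123 = 3581570 - 2097764 = 1483806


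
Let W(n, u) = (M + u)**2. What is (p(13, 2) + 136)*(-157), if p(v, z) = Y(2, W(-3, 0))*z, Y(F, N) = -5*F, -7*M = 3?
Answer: -18212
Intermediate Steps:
M = -3/7 (M = -1/7*3 = -3/7 ≈ -0.42857)
W(n, u) = (-3/7 + u)**2
p(v, z) = -10*z (p(v, z) = (-5*2)*z = -10*z)
(p(13, 2) + 136)*(-157) = (-10*2 + 136)*(-157) = (-20 + 136)*(-157) = 116*(-157) = -18212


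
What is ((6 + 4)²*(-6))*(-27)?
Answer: 16200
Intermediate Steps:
((6 + 4)²*(-6))*(-27) = (10²*(-6))*(-27) = (100*(-6))*(-27) = -600*(-27) = 16200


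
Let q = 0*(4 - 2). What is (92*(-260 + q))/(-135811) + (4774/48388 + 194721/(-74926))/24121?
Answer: 20101927615893574/114200271480234257 ≈ 0.17602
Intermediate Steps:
q = 0 (q = 0*2 = 0)
(92*(-260 + q))/(-135811) + (4774/48388 + 194721/(-74926))/24121 = (92*(-260 + 0))/(-135811) + (4774/48388 + 194721/(-74926))/24121 = (92*(-260))*(-1/135811) + (4774*(1/48388) + 194721*(-1/74926))*(1/24121) = -23920*(-1/135811) + (2387/24194 - 194721/74926)*(1/24121) = 1840/10447 - 1133057878/453189911*1/24121 = 1840/10447 - 1133057878/10931393843231 = 20101927615893574/114200271480234257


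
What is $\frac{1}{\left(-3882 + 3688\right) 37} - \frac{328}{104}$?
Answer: $- \frac{294311}{93314} \approx -3.154$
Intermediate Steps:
$\frac{1}{\left(-3882 + 3688\right) 37} - \frac{328}{104} = \frac{1}{-194} \cdot \frac{1}{37} - \frac{41}{13} = \left(- \frac{1}{194}\right) \frac{1}{37} - \frac{41}{13} = - \frac{1}{7178} - \frac{41}{13} = - \frac{294311}{93314}$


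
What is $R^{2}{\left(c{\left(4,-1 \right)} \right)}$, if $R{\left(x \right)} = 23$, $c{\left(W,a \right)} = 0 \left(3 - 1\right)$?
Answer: $529$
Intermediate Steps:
$c{\left(W,a \right)} = 0$ ($c{\left(W,a \right)} = 0 \cdot 2 = 0$)
$R^{2}{\left(c{\left(4,-1 \right)} \right)} = 23^{2} = 529$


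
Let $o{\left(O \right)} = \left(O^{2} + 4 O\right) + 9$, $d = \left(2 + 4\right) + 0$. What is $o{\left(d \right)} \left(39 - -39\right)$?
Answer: $5382$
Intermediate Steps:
$d = 6$ ($d = 6 + 0 = 6$)
$o{\left(O \right)} = 9 + O^{2} + 4 O$
$o{\left(d \right)} \left(39 - -39\right) = \left(9 + 6^{2} + 4 \cdot 6\right) \left(39 - -39\right) = \left(9 + 36 + 24\right) \left(39 + 39\right) = 69 \cdot 78 = 5382$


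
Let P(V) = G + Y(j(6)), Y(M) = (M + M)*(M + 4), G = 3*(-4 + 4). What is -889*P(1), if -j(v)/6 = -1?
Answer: -106680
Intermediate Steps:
j(v) = 6 (j(v) = -6*(-1) = 6)
G = 0 (G = 3*0 = 0)
Y(M) = 2*M*(4 + M) (Y(M) = (2*M)*(4 + M) = 2*M*(4 + M))
P(V) = 120 (P(V) = 0 + 2*6*(4 + 6) = 0 + 2*6*10 = 0 + 120 = 120)
-889*P(1) = -889*120 = -106680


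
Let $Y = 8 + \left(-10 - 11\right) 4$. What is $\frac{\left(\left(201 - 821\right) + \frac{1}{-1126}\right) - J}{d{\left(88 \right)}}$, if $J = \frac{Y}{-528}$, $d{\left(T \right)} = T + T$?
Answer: $- \frac{46086683}{13079616} \approx -3.5236$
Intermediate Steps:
$d{\left(T \right)} = 2 T$
$Y = -76$ ($Y = 8 + \left(-10 - 11\right) 4 = 8 - 84 = -76$)
$J = \frac{19}{132}$ ($J = - \frac{76}{-528} = \left(-76\right) \left(- \frac{1}{528}\right) = \frac{19}{132} \approx 0.14394$)
$\frac{\left(\left(201 - 821\right) + \frac{1}{-1126}\right) - J}{d{\left(88 \right)}} = \frac{\left(\left(201 - 821\right) + \frac{1}{-1126}\right) - \frac{19}{132}}{2 \cdot 88} = \frac{\left(-620 - \frac{1}{1126}\right) - \frac{19}{132}}{176} = \left(- \frac{698121}{1126} - \frac{19}{132}\right) \frac{1}{176} = \left(- \frac{46086683}{74316}\right) \frac{1}{176} = - \frac{46086683}{13079616}$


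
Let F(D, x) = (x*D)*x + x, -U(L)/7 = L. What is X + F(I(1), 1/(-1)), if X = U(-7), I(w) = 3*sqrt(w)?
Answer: 51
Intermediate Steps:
U(L) = -7*L
F(D, x) = x + D*x**2 (F(D, x) = (D*x)*x + x = D*x**2 + x = x + D*x**2)
X = 49 (X = -7*(-7) = 49)
X + F(I(1), 1/(-1)) = 49 + (1 + (3*sqrt(1))/(-1))/(-1) = 49 - (1 + (3*1)*(-1)) = 49 - (1 + 3*(-1)) = 49 - (1 - 3) = 49 - 1*(-2) = 49 + 2 = 51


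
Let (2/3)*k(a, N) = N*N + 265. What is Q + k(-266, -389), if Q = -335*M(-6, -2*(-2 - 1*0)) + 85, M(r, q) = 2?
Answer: 226794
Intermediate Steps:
k(a, N) = 795/2 + 3*N**2/2 (k(a, N) = 3*(N*N + 265)/2 = 3*(N**2 + 265)/2 = 3*(265 + N**2)/2 = 795/2 + 3*N**2/2)
Q = -585 (Q = -335*2 + 85 = -670 + 85 = -585)
Q + k(-266, -389) = -585 + (795/2 + (3/2)*(-389)**2) = -585 + (795/2 + (3/2)*151321) = -585 + (795/2 + 453963/2) = -585 + 227379 = 226794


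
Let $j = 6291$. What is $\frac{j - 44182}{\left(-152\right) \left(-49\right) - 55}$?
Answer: $- \frac{37891}{7393} \approx -5.1253$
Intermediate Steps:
$\frac{j - 44182}{\left(-152\right) \left(-49\right) - 55} = \frac{6291 - 44182}{\left(-152\right) \left(-49\right) - 55} = \frac{6291 - 44182}{7448 - 55} = - \frac{37891}{7393}$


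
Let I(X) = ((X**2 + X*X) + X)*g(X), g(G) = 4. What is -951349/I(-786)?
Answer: -951349/4939224 ≈ -0.19261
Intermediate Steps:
I(X) = 4*X + 8*X**2 (I(X) = ((X**2 + X*X) + X)*4 = ((X**2 + X**2) + X)*4 = (2*X**2 + X)*4 = (X + 2*X**2)*4 = 4*X + 8*X**2)
-951349/I(-786) = -951349*(-1/(3144*(1 + 2*(-786)))) = -951349*(-1/(3144*(1 - 1572))) = -951349/(4*(-786)*(-1571)) = -951349/4939224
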